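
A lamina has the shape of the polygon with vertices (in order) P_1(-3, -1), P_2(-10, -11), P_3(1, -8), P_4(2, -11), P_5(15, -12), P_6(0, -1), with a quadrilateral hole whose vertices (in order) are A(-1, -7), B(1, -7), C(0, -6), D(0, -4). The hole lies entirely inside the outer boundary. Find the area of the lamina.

119

Outer boundary:
Cross-terms: 23, 91, 5, 141, -15, -3  ⇒  Σ = 242
Area = |Σ|/2 = 121.
Hole:
Σ = (14) + (-6) + (0) + (-4) = 4
Area = |Σ|/2 = 2.
Net area = 121 − 2 = 119.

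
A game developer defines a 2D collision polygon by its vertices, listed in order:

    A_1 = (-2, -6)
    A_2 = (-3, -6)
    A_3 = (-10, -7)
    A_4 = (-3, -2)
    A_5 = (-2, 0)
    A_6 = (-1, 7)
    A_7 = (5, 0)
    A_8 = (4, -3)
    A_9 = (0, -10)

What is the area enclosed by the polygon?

87

Σ = (-6) + (-39) + (-1) + (-4) + (-14) + (-35) + (-15) + (-40) + (-20) = -174
Area = |Σ|/2 = 87.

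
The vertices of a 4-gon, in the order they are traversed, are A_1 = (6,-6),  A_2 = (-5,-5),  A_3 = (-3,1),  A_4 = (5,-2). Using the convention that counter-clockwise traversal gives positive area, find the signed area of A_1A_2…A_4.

Σ = (-60) + (-20) + (1) + (-18) = -97
Signed area = Σ/2 = -48.5 (negative ⇒ clockwise traversal).

-48.5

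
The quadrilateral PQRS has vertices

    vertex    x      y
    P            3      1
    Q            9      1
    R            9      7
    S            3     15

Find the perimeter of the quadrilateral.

|PQ| = √((6)² + (0)²) = √36 = 6
|QR| = √((0)² + (6)²) = √36 = 6
|RS| = √((-6)² + (8)²) = √100 = 10
|SP| = √((0)² + (-14)²) = √196 = 14
Perimeter = 6 + 6 + 10 + 14 = 36.

36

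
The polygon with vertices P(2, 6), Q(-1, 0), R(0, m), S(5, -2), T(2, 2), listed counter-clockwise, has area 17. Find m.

Write out the shoelace sum; only the two edges meeting at R involve m:
2·Area = [((-1)·m − 0·0) + (0·(-2) − 5·m)] + 28
       = -6·m + 28 = 34
⇒ m = -1.

-1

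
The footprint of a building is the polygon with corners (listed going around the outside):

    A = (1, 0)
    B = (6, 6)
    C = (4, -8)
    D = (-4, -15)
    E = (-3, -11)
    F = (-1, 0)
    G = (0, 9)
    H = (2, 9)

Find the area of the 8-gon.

103

Apply Gauss's area formula: 2A = Σ (x_i·y_{i+1} − x_{i+1}·y_i), indices taken mod 8.
Cross-terms: 6, -72, -92, -1, -11, -9, -18, -9  ⇒  Σ = -206
Area = |Σ|/2 = 103.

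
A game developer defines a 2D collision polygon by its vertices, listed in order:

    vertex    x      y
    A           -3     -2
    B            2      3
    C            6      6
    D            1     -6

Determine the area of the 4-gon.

36.5

Σ = (-5) + (-6) + (-42) + (-20) = -73
Area = |Σ|/2 = 36.5.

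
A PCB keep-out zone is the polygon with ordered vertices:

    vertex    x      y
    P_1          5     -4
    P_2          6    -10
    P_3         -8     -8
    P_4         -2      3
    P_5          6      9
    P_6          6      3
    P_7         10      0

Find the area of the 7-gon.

Apply the shoelace (surveyor's) formula: 2A = Σ (x_i·y_{i+1} − x_{i+1}·y_i), indices taken mod 7.
P_1→P_2: (5)(-10) − (6)(-4) = -26
P_2→P_3: (6)(-8) − (-8)(-10) = -128
P_3→P_4: (-8)(3) − (-2)(-8) = -40
P_4→P_5: (-2)(9) − (6)(3) = -36
P_5→P_6: (6)(3) − (6)(9) = -36
P_6→P_7: (6)(0) − (10)(3) = -30
P_7→P_1: (10)(-4) − (5)(0) = -40
Σ = -336
Area = |Σ|/2 = 168.

168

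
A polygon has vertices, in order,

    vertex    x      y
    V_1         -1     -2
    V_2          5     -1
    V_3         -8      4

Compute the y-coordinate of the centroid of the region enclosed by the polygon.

1/3

Apply the shoelace formula. First the cross-terms c_i = x_i·y_{i+1} − x_{i+1}·y_i:
  11, 12, 20  ⇒  2A = 43, A = 21.5.
Then Σ (y_i + y_{i+1})·c_i = 43, so ȳ = 43 / (6·21.5) = 1/3.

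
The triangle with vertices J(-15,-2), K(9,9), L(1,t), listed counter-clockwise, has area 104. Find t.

14

Write out the shoelace sum; only the two edges meeting at L involve t:
2·Area = [(9·t − 1·9) + (1·(-2) − (-15)·t)] + -117
       = 24·t + -128 = 208
⇒ t = 14.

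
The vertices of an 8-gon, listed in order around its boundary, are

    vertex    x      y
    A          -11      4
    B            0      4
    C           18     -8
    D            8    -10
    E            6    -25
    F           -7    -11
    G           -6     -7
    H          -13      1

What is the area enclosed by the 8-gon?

Σ = (-44) + (-72) + (-116) + (-140) + (-241) + (-17) + (-97) + (-41) = -768
Area = |Σ|/2 = 384.

384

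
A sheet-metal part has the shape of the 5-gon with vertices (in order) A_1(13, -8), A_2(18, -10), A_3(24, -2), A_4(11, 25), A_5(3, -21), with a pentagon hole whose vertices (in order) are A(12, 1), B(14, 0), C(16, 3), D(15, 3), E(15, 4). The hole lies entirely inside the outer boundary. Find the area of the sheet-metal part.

Outer boundary:
Apply Gauss's area formula: 2A = Σ (x_i·y_{i+1} − x_{i+1}·y_i), indices taken mod 5.
Cross-terms: 14, 204, 622, -306, 249  ⇒  Σ = 783
Area = |Σ|/2 = 391.5.
Hole:
Σ = (-14) + (42) + (3) + (15) + (-33) = 13
Area = |Σ|/2 = 6.5.
Net area = 391.5 − 6.5 = 385.

385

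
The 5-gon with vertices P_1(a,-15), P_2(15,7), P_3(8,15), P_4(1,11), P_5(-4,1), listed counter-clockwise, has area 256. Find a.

The doubled signed area Σ (x_i y_{i+1} − x_{i+1} y_i) is linear in a.
With a=0 it equals 572; the coefficient of a is 6 (from the two edges through P_1).
So 6·a + 572 = 2·256 = 512 ⇒ a = -10.

-10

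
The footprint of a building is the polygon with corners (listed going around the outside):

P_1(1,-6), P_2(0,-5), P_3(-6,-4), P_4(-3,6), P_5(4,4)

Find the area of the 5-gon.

Apply the shoelace formula: 2A = Σ (x_i·y_{i+1} − x_{i+1}·y_i), indices taken mod 5.
Σ = (-5) + (-30) + (-48) + (-36) + (-28) = -147
Area = |Σ|/2 = 73.5.

73.5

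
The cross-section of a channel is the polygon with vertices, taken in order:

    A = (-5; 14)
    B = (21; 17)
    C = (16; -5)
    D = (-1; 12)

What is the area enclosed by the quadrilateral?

261.5

Σ = (-379) + (-377) + (187) + (46) = -523
Area = |Σ|/2 = 261.5.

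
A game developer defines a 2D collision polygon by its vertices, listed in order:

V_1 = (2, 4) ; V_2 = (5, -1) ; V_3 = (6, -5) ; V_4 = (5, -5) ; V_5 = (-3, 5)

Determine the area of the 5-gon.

Σ = (-22) + (-19) + (-5) + (10) + (-22) = -58
Area = |Σ|/2 = 29.

29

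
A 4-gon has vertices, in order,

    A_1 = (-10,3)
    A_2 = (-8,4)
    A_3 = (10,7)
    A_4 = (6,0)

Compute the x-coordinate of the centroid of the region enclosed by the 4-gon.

Apply the surveyor's formula. First the cross-terms c_i = x_i·y_{i+1} − x_{i+1}·y_i:
  -16, -96, -42, 18  ⇒  2A = -136, A = -68.
Then Σ (x_i + x_{i+1})·c_i = -648, so x̄ = -648 / (6·(-68)) = 27/17.

27/17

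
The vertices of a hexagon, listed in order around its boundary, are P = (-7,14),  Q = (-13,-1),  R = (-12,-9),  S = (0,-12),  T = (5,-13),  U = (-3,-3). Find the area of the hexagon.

190.5

Apply Gauss's area formula: 2A = Σ (x_i·y_{i+1} − x_{i+1}·y_i), indices taken mod 6.
Σ = (189) + (105) + (144) + (60) + (-54) + (-63) = 381
Area = |Σ|/2 = 190.5.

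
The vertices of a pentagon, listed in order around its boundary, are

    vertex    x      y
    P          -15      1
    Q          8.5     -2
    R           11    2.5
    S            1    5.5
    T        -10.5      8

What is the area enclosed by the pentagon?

149

P→Q: (-15)(-2) − (8.5)(1) = 21.5
Q→R: (8.5)(2.5) − (11)(-2) = 43.25
R→S: (11)(5.5) − (1)(2.5) = 58
S→T: (1)(8) − (-10.5)(5.5) = 65.75
T→P: (-10.5)(1) − (-15)(8) = 109.5
Σ = 298
Area = |Σ|/2 = 149.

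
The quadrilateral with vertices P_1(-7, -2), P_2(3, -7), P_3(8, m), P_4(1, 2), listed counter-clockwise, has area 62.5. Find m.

-7

Write out the shoelace sum; only the two edges meeting at P_3 involve m:
2·Area = [(3·m − 8·(-7)) + (8·2 − 1·m)] + 67
       = 2·m + 139 = 125
⇒ m = -7.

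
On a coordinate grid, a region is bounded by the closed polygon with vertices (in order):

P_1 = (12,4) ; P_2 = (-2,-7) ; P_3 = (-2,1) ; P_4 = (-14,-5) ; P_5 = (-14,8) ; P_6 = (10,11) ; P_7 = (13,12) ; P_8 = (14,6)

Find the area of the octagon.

Apply the shoelace formula: 2A = Σ (x_i·y_{i+1} − x_{i+1}·y_i), indices taken mod 8.
Cross-terms: -76, -16, 24, -182, -234, -23, -90, -16  ⇒  Σ = -613
Area = |Σ|/2 = 306.5.

306.5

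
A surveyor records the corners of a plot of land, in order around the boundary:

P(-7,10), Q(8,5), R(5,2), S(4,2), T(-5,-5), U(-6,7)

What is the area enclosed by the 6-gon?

104

Σ = (-115) + (-9) + (2) + (-10) + (-65) + (-11) = -208
Area = |Σ|/2 = 104.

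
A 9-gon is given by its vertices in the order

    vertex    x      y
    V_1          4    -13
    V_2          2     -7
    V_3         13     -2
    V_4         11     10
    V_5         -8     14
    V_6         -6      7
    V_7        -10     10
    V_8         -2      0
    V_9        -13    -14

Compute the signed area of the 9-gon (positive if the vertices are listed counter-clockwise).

391

Apply the shoelace (surveyor's) formula: 2A = Σ (x_i·y_{i+1} − x_{i+1}·y_i), indices taken mod 9.
V_1→V_2: (4)(-7) − (2)(-13) = -2
V_2→V_3: (2)(-2) − (13)(-7) = 87
V_3→V_4: (13)(10) − (11)(-2) = 152
V_4→V_5: (11)(14) − (-8)(10) = 234
V_5→V_6: (-8)(7) − (-6)(14) = 28
V_6→V_7: (-6)(10) − (-10)(7) = 10
V_7→V_8: (-10)(0) − (-2)(10) = 20
V_8→V_9: (-2)(-14) − (-13)(0) = 28
V_9→V_1: (-13)(-13) − (4)(-14) = 225
Σ = 782
Signed area = Σ/2 = 391 (positive ⇒ counter-clockwise traversal).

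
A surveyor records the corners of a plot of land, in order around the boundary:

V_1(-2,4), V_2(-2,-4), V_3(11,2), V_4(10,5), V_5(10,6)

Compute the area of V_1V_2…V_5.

Apply Gauss's area formula: 2A = Σ (x_i·y_{i+1} − x_{i+1}·y_i), indices taken mod 5.
Σ = (16) + (40) + (35) + (10) + (52) = 153
Area = |Σ|/2 = 76.5.

76.5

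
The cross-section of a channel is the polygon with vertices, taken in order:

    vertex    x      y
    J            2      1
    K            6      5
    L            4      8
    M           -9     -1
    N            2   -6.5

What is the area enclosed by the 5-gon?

Apply Gauss's area formula: 2A = Σ (x_i·y_{i+1} − x_{i+1}·y_i), indices taken mod 5.
Σ = (4) + (28) + (68) + (60.5) + (15) = 175.5
Area = |Σ|/2 = 87.75.

87.75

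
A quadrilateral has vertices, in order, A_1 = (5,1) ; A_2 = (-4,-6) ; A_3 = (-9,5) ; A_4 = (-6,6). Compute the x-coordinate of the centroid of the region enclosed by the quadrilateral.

-2.775

Apply the shoelace (surveyor's) formula. First the cross-terms c_i = x_i·y_{i+1} − x_{i+1}·y_i:
  -26, -74, -24, -36  ⇒  2A = -160, A = -80.
Then Σ (x_i + x_{i+1})·c_i = 1332, so x̄ = 1332 / (6·(-80)) = -2.775.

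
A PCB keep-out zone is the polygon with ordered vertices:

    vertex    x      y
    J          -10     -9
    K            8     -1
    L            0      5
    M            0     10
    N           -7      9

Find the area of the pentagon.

Apply the shoelace (surveyor's) formula: 2A = Σ (x_i·y_{i+1} − x_{i+1}·y_i), indices taken mod 5.
Σ = (82) + (40) + (0) + (70) + (153) = 345
Area = |Σ|/2 = 172.5.

172.5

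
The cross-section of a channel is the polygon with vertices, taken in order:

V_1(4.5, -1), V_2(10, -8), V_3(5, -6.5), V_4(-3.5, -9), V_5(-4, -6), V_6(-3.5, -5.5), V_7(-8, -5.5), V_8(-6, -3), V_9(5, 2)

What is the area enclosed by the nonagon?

88.75

Σ = (-26) + (-25) + (-67.75) + (-15) + (1) + (-24.75) + (-9) + (3) + (-14) = -177.5
Area = |Σ|/2 = 88.75.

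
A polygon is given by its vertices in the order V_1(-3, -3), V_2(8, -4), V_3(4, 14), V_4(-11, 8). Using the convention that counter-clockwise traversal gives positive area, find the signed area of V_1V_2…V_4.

203.5

Apply the surveyor's formula: 2A = Σ (x_i·y_{i+1} − x_{i+1}·y_i), indices taken mod 4.
V_1→V_2: (-3)(-4) − (8)(-3) = 36
V_2→V_3: (8)(14) − (4)(-4) = 128
V_3→V_4: (4)(8) − (-11)(14) = 186
V_4→V_1: (-11)(-3) − (-3)(8) = 57
Σ = 407
Signed area = Σ/2 = 203.5 (positive ⇒ counter-clockwise traversal).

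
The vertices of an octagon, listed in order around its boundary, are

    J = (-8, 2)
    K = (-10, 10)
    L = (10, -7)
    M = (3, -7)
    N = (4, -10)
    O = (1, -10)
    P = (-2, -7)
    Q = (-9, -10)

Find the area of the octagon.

169.5

J→K: (-8)(10) − (-10)(2) = -60
K→L: (-10)(-7) − (10)(10) = -30
L→M: (10)(-7) − (3)(-7) = -49
M→N: (3)(-10) − (4)(-7) = -2
N→O: (4)(-10) − (1)(-10) = -30
O→P: (1)(-7) − (-2)(-10) = -27
P→Q: (-2)(-10) − (-9)(-7) = -43
Q→J: (-9)(2) − (-8)(-10) = -98
Σ = -339
Area = |Σ|/2 = 169.5.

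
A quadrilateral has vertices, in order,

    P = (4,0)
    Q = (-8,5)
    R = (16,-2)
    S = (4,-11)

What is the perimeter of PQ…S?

|PQ| = √((-12)² + (5)²) = √169 = 13
|QR| = √((24)² + (-7)²) = √625 = 25
|RS| = √((-12)² + (-9)²) = √225 = 15
|SP| = √((0)² + (11)²) = √121 = 11
Perimeter = 13 + 25 + 15 + 11 = 64.

64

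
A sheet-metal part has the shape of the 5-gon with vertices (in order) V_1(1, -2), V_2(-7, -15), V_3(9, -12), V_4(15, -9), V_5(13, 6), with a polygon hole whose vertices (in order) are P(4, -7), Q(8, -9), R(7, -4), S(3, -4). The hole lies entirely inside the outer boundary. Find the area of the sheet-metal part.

217

Outer boundary:
V_1→V_2: (1)(-15) − (-7)(-2) = -29
V_2→V_3: (-7)(-12) − (9)(-15) = 219
V_3→V_4: (9)(-9) − (15)(-12) = 99
V_4→V_5: (15)(6) − (13)(-9) = 207
V_5→V_1: (13)(-2) − (1)(6) = -32
Σ = 464
Area = |Σ|/2 = 232.
Hole:
P→Q: (4)(-9) − (8)(-7) = 20
Q→R: (8)(-4) − (7)(-9) = 31
R→S: (7)(-4) − (3)(-4) = -16
S→P: (3)(-7) − (4)(-4) = -5
Σ = 30
Area = |Σ|/2 = 15.
Net area = 232 − 15 = 217.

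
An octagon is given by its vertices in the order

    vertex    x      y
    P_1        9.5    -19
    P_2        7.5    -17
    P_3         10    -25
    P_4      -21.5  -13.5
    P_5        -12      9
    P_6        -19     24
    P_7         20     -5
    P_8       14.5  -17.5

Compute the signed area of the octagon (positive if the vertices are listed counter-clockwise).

-976.625

Apply the shoelace formula: 2A = Σ (x_i·y_{i+1} − x_{i+1}·y_i), indices taken mod 8.
Σ = (-19) + (-17.5) + (-672.5) + (-355.5) + (-117) + (-385) + (-277.5) + (-109.25) = -1953.25
Signed area = Σ/2 = -976.625 (negative ⇒ clockwise traversal).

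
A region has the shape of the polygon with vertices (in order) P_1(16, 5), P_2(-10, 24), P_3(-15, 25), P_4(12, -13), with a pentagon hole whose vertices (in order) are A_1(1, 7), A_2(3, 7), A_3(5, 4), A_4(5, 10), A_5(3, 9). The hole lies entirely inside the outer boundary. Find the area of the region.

343.5

Outer boundary:
Apply the shoelace formula: 2A = Σ (x_i·y_{i+1} − x_{i+1}·y_i), indices taken mod 4.
Σ = (434) + (110) + (-105) + (268) = 707
Area = |Σ|/2 = 353.5.
Hole:
A_1→A_2: (1)(7) − (3)(7) = -14
A_2→A_3: (3)(4) − (5)(7) = -23
A_3→A_4: (5)(10) − (5)(4) = 30
A_4→A_5: (5)(9) − (3)(10) = 15
A_5→A_1: (3)(7) − (1)(9) = 12
Σ = 20
Area = |Σ|/2 = 10.
Net area = 353.5 − 10 = 343.5.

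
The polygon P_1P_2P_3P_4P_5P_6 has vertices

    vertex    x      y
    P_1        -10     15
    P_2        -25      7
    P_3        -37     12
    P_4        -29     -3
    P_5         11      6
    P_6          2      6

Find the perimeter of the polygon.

112

|P_1P_2| = √((-15)² + (-8)²) = √289 = 17
|P_2P_3| = √((-12)² + (5)²) = √169 = 13
|P_3P_4| = √((8)² + (-15)²) = √289 = 17
|P_4P_5| = √((40)² + (9)²) = √1681 = 41
|P_5P_6| = √((-9)² + (0)²) = √81 = 9
|P_6P_1| = √((-12)² + (9)²) = √225 = 15
Perimeter = 17 + 13 + 17 + 41 + 9 + 15 = 112.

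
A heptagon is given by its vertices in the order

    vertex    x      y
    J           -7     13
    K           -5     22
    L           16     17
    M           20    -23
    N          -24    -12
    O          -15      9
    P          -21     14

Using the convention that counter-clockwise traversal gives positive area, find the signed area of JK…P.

Σ = (-89) + (-437) + (-708) + (-792) + (-396) + (-21) + (-175) = -2618
Signed area = Σ/2 = -1309 (negative ⇒ clockwise traversal).

-1309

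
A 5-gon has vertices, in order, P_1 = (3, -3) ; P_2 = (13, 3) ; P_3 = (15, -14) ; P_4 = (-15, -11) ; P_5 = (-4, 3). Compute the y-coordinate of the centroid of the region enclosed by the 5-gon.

-1573/240

Apply the shoelace (surveyor's) formula. First the cross-terms c_i = x_i·y_{i+1} − x_{i+1}·y_i:
  48, -227, -375, -89, 3  ⇒  2A = -640, A = -320.
Then Σ (y_i + y_{i+1})·c_i = 12584, so ȳ = 12584 / (6·(-320)) = -1573/240.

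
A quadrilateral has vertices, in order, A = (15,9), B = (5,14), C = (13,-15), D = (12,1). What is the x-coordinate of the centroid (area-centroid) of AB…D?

3005/291

Apply the surveyor's formula. First the cross-terms c_i = x_i·y_{i+1} − x_{i+1}·y_i:
  165, -257, 193, 93  ⇒  2A = 194, A = 97.
Then Σ (x_i + x_{i+1})·c_i = 6010, so x̄ = 6010 / (6·97) = 3005/291.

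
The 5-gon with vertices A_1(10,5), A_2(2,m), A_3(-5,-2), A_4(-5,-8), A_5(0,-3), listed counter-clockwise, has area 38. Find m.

The doubled signed area Σ (x_i y_{i+1} − x_{i+1} y_i) is linear in m.
With m=0 it equals 61; the coefficient of m is 15 (from the two edges through A_2).
So 15·m + 61 = 2·38 = 76 ⇒ m = 1.

1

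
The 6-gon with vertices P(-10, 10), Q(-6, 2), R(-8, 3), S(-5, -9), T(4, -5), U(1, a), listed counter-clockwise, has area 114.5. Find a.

2

The doubled signed area Σ (x_i y_{i+1} − x_{i+1} y_i) is linear in a.
With a=0 it equals 201; the coefficient of a is 14 (from the two edges through U).
So 14·a + 201 = 2·114.5 = 229 ⇒ a = 2.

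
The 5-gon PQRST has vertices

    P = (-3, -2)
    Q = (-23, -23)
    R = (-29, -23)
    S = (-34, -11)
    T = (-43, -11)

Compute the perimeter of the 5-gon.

|PQ| = √((-20)² + (-21)²) = √841 = 29
|QR| = √((-6)² + (0)²) = √36 = 6
|RS| = √((-5)² + (12)²) = √169 = 13
|ST| = √((-9)² + (0)²) = √81 = 9
|TP| = √((40)² + (9)²) = √1681 = 41
Perimeter = 29 + 6 + 13 + 9 + 41 = 98.

98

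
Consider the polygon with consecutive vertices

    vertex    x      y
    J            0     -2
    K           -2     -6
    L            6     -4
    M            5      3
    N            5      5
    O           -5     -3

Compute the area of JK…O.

54

Apply the shoelace formula: 2A = Σ (x_i·y_{i+1} − x_{i+1}·y_i), indices taken mod 6.
Σ = (-4) + (44) + (38) + (10) + (10) + (10) = 108
Area = |Σ|/2 = 54.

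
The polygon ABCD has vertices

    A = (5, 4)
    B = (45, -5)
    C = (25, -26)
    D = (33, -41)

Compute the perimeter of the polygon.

|AB| = √((40)² + (-9)²) = √1681 = 41
|BC| = √((-20)² + (-21)²) = √841 = 29
|CD| = √((8)² + (-15)²) = √289 = 17
|DA| = √((-28)² + (45)²) = √2809 = 53
Perimeter = 41 + 29 + 17 + 53 = 140.

140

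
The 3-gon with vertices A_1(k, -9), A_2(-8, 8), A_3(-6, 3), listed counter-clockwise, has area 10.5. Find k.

Write out the shoelace sum; only the two edges meeting at A_1 involve k:
2·Area = [((-6)·(-9) − k·3) + (k·8 − (-8)·(-9))] + 24
       = 5·k + 6 = 21
⇒ k = 3.

3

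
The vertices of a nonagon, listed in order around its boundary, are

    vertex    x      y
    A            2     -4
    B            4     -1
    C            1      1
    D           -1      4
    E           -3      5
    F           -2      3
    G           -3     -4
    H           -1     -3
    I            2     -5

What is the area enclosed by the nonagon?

33.5

Apply the shoelace formula: 2A = Σ (x_i·y_{i+1} − x_{i+1}·y_i), indices taken mod 9.
A→B: (2)(-1) − (4)(-4) = 14
B→C: (4)(1) − (1)(-1) = 5
C→D: (1)(4) − (-1)(1) = 5
D→E: (-1)(5) − (-3)(4) = 7
E→F: (-3)(3) − (-2)(5) = 1
F→G: (-2)(-4) − (-3)(3) = 17
G→H: (-3)(-3) − (-1)(-4) = 5
H→I: (-1)(-5) − (2)(-3) = 11
I→A: (2)(-4) − (2)(-5) = 2
Σ = 67
Area = |Σ|/2 = 33.5.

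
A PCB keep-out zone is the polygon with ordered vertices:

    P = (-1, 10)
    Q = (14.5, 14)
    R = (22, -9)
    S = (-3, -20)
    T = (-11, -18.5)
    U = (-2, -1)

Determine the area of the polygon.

Cross-terms: -159, -438.5, -467, -164.5, -26, -21  ⇒  Σ = -1276
Area = |Σ|/2 = 638.

638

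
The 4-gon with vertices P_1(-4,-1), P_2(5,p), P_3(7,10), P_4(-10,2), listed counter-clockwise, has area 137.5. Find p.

Write out the shoelace sum; only the two edges meeting at P_2 involve p:
2·Area = [((-4)·p − 5·(-1)) + (5·10 − 7·p)] + 132
       = -11·p + 187 = 275
⇒ p = -8.

-8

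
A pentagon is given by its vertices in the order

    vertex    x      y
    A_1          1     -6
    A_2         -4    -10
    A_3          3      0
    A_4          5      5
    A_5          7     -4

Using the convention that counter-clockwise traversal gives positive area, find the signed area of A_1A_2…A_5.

Apply the shoelace (surveyor's) formula: 2A = Σ (x_i·y_{i+1} − x_{i+1}·y_i), indices taken mod 5.
Σ = (-34) + (30) + (15) + (-55) + (-38) = -82
Signed area = Σ/2 = -41 (negative ⇒ clockwise traversal).

-41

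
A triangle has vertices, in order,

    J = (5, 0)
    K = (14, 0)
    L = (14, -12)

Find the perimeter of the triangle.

36

|JK| = √((9)² + (0)²) = √81 = 9
|KL| = √((0)² + (-12)²) = √144 = 12
|LJ| = √((-9)² + (12)²) = √225 = 15
Perimeter = 9 + 12 + 15 = 36.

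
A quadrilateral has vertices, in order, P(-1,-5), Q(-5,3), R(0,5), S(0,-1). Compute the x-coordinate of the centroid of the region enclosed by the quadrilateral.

Apply the shoelace formula. First the cross-terms c_i = x_i·y_{i+1} − x_{i+1}·y_i:
  -28, -25, 0, -1  ⇒  2A = -54, A = -27.
Then Σ (x_i + x_{i+1})·c_i = 294, so x̄ = 294 / (6·(-27)) = -49/27.

-49/27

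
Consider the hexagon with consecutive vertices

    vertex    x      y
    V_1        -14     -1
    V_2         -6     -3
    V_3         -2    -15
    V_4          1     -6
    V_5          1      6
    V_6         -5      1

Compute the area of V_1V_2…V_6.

104.5

Σ = (36) + (84) + (27) + (12) + (31) + (19) = 209
Area = |Σ|/2 = 104.5.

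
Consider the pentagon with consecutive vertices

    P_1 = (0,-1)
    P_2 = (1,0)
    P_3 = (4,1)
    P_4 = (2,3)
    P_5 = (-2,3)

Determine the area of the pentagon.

13

Σ = (1) + (1) + (10) + (12) + (2) = 26
Area = |Σ|/2 = 13.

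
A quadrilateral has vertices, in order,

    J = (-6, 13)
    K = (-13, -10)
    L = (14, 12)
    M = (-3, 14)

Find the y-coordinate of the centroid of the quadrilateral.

1317/245

Apply the shoelace (surveyor's) formula. First the cross-terms c_i = x_i·y_{i+1} − x_{i+1}·y_i:
  229, -16, 232, 45  ⇒  2A = 490, A = 245.
Then Σ (y_i + y_{i+1})·c_i = 7902, so ȳ = 7902 / (6·245) = 1317/245.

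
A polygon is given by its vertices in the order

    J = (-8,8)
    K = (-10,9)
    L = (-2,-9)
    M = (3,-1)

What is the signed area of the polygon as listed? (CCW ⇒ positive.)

Σ = (8) + (108) + (29) + (16) = 161
Signed area = Σ/2 = 80.5 (positive ⇒ counter-clockwise traversal).

80.5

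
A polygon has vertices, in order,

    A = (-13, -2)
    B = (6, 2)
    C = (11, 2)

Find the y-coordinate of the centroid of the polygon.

Apply Gauss's area formula. First the cross-terms c_i = x_i·y_{i+1} − x_{i+1}·y_i:
  -14, -10, 4  ⇒  2A = -20, A = -10.
Then Σ (y_i + y_{i+1})·c_i = -40, so ȳ = -40 / (6·(-10)) = 2/3.

2/3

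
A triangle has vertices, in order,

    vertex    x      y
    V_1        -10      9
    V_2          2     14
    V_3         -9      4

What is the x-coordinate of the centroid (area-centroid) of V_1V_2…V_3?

-17/3

Apply the surveyor's formula. First the cross-terms c_i = x_i·y_{i+1} − x_{i+1}·y_i:
  -158, 134, -41  ⇒  2A = -65, A = -32.5.
Then Σ (x_i + x_{i+1})·c_i = 1105, so x̄ = 1105 / (6·(-32.5)) = -17/3.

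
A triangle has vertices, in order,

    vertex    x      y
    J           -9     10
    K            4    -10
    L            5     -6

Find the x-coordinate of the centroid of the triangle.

Apply the surveyor's formula. First the cross-terms c_i = x_i·y_{i+1} − x_{i+1}·y_i:
  50, 26, -4  ⇒  2A = 72, A = 36.
Then Σ (x_i + x_{i+1})·c_i = 0, so x̄ = 0 / (6·36) = 0.

0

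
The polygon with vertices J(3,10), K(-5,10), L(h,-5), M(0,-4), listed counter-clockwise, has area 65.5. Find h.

-1

The doubled signed area Σ (x_i y_{i+1} − x_{i+1} y_i) is linear in h.
With h=0 it equals 117; the coefficient of h is -14 (from the two edges through L).
So -14·h + 117 = 2·65.5 = 131 ⇒ h = -1.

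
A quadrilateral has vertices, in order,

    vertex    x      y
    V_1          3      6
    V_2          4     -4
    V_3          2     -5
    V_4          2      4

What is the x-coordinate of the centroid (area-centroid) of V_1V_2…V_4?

2.8

Apply the shoelace (surveyor's) formula. First the cross-terms c_i = x_i·y_{i+1} − x_{i+1}·y_i:
  -36, -12, 18, 0  ⇒  2A = -30, A = -15.
Then Σ (x_i + x_{i+1})·c_i = -252, so x̄ = -252 / (6·(-15)) = 2.8.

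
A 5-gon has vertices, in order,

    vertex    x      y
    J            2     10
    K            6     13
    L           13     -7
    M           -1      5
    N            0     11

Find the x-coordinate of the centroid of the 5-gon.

603/110

Apply Gauss's area formula. First the cross-terms c_i = x_i·y_{i+1} − x_{i+1}·y_i:
  -34, -211, 58, -11, -22  ⇒  2A = -220, A = -110.
Then Σ (x_i + x_{i+1})·c_i = -3618, so x̄ = -3618 / (6·(-110)) = 603/110.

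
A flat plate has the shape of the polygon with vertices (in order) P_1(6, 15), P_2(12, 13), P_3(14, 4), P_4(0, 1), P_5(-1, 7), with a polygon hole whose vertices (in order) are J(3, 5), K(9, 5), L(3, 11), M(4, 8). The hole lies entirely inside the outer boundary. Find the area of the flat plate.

Outer boundary:
Apply the shoelace (surveyor's) formula: 2A = Σ (x_i·y_{i+1} − x_{i+1}·y_i), indices taken mod 5.
P_1→P_2: (6)(13) − (12)(15) = -102
P_2→P_3: (12)(4) − (14)(13) = -134
P_3→P_4: (14)(1) − (0)(4) = 14
P_4→P_5: (0)(7) − (-1)(1) = 1
P_5→P_1: (-1)(15) − (6)(7) = -57
Σ = -278
Area = |Σ|/2 = 139.
Hole:
Apply the shoelace formula: 2A = Σ (x_i·y_{i+1} − x_{i+1}·y_i), indices taken mod 4.
Cross-terms: -30, 84, -20, -4  ⇒  Σ = 30
Area = |Σ|/2 = 15.
Net area = 139 − 15 = 124.

124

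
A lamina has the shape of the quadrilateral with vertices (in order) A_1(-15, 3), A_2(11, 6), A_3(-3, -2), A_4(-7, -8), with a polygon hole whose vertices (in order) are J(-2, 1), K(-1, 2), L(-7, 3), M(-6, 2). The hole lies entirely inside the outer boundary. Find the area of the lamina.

124

Outer boundary:
A_1→A_2: (-15)(6) − (11)(3) = -123
A_2→A_3: (11)(-2) − (-3)(6) = -4
A_3→A_4: (-3)(-8) − (-7)(-2) = 10
A_4→A_1: (-7)(3) − (-15)(-8) = -141
Σ = -258
Area = |Σ|/2 = 129.
Hole:
Apply Gauss's area formula: 2A = Σ (x_i·y_{i+1} − x_{i+1}·y_i), indices taken mod 4.
Σ = (-3) + (11) + (4) + (-2) = 10
Area = |Σ|/2 = 5.
Net area = 129 − 5 = 124.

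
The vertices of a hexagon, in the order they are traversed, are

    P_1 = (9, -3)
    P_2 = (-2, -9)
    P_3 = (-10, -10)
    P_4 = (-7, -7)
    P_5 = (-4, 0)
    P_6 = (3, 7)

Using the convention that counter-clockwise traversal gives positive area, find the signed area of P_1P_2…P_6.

-142.5

Apply Gauss's area formula: 2A = Σ (x_i·y_{i+1} − x_{i+1}·y_i), indices taken mod 6.
Σ = (-87) + (-70) + (0) + (-28) + (-28) + (-72) = -285
Signed area = Σ/2 = -142.5 (negative ⇒ clockwise traversal).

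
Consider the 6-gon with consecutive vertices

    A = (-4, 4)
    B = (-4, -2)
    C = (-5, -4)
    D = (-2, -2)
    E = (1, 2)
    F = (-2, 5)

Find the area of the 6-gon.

25.5

Apply Gauss's area formula: 2A = Σ (x_i·y_{i+1} − x_{i+1}·y_i), indices taken mod 6.
A→B: (-4)(-2) − (-4)(4) = 24
B→C: (-4)(-4) − (-5)(-2) = 6
C→D: (-5)(-2) − (-2)(-4) = 2
D→E: (-2)(2) − (1)(-2) = -2
E→F: (1)(5) − (-2)(2) = 9
F→A: (-2)(4) − (-4)(5) = 12
Σ = 51
Area = |Σ|/2 = 25.5.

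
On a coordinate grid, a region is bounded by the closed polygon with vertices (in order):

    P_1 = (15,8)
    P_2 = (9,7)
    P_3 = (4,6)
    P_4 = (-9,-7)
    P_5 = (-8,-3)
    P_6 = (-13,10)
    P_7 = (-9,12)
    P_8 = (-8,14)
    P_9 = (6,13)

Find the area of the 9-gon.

Cross-terms: 33, 26, 26, -29, -119, -66, -30, -188, -147  ⇒  Σ = -494
Area = |Σ|/2 = 247.

247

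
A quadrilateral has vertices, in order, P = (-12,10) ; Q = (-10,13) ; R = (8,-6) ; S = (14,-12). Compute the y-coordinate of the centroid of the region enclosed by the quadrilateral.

Apply the surveyor's formula. First the cross-terms c_i = x_i·y_{i+1} − x_{i+1}·y_i:
  -56, -44, -12, -4  ⇒  2A = -116, A = -58.
Then Σ (y_i + y_{i+1})·c_i = -1372, so ȳ = -1372 / (6·(-58)) = 343/87.

343/87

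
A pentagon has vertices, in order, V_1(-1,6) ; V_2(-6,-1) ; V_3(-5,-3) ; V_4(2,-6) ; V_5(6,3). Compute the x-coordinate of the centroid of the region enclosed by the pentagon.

Apply the shoelace formula. First the cross-terms c_i = x_i·y_{i+1} − x_{i+1}·y_i:
  37, 13, 36, 42, 39  ⇒  2A = 167, A = 83.5.
Then Σ (x_i + x_{i+1})·c_i = 21, so x̄ = 21 / (6·83.5) = 7/167.

7/167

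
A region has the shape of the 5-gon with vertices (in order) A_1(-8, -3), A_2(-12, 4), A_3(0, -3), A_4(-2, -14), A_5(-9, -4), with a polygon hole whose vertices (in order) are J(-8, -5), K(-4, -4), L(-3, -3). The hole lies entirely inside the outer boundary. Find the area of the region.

79

Outer boundary:
A_1→A_2: (-8)(4) − (-12)(-3) = -68
A_2→A_3: (-12)(-3) − (0)(4) = 36
A_3→A_4: (0)(-14) − (-2)(-3) = -6
A_4→A_5: (-2)(-4) − (-9)(-14) = -118
A_5→A_1: (-9)(-3) − (-8)(-4) = -5
Σ = -161
Area = |Σ|/2 = 80.5.
Hole:
Σ = (12) + (0) + (-9) = 3
Area = |Σ|/2 = 1.5.
Net area = 80.5 − 1.5 = 79.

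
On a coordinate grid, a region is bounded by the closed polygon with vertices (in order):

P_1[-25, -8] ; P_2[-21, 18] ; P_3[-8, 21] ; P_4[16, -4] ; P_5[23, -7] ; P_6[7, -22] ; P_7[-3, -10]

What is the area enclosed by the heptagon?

P_1→P_2: (-25)(18) − (-21)(-8) = -618
P_2→P_3: (-21)(21) − (-8)(18) = -297
P_3→P_4: (-8)(-4) − (16)(21) = -304
P_4→P_5: (16)(-7) − (23)(-4) = -20
P_5→P_6: (23)(-22) − (7)(-7) = -457
P_6→P_7: (7)(-10) − (-3)(-22) = -136
P_7→P_1: (-3)(-8) − (-25)(-10) = -226
Σ = -2058
Area = |Σ|/2 = 1029.

1029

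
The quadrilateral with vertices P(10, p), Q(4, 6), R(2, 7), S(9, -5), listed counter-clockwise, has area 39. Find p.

Write out the shoelace sum; only the two edges meeting at P involve p:
2·Area = [(9·p − 10·(-5)) + (10·6 − 4·p)] + -57
       = 5·p + 53 = 78
⇒ p = 5.

5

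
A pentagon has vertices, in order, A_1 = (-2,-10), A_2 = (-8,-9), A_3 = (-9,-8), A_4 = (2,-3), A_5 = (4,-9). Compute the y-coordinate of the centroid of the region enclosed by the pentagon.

Apply the shoelace formula. First the cross-terms c_i = x_i·y_{i+1} − x_{i+1}·y_i:
  -62, -17, 43, -6, -58  ⇒  2A = -100, A = -50.
Then Σ (y_i + y_{i+1})·c_i = 2168, so ȳ = 2168 / (6·(-50)) = -542/75.

-542/75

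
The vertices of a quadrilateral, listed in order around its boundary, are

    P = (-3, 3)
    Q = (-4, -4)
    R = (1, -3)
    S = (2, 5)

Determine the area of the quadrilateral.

36

Apply the shoelace (surveyor's) formula: 2A = Σ (x_i·y_{i+1} − x_{i+1}·y_i), indices taken mod 4.
Cross-terms: 24, 16, 11, 21  ⇒  Σ = 72
Area = |Σ|/2 = 36.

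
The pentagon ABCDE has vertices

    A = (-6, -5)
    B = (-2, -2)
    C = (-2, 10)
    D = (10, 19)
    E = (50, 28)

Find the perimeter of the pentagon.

138

|AB| = √((4)² + (3)²) = √25 = 5
|BC| = √((0)² + (12)²) = √144 = 12
|CD| = √((12)² + (9)²) = √225 = 15
|DE| = √((40)² + (9)²) = √1681 = 41
|EA| = √((-56)² + (-33)²) = √4225 = 65
Perimeter = 5 + 12 + 15 + 41 + 65 = 138.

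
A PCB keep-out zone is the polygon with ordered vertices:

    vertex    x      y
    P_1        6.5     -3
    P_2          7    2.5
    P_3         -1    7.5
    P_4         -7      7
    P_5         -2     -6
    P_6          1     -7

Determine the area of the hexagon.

128.125

Apply Gauss's area formula: 2A = Σ (x_i·y_{i+1} − x_{i+1}·y_i), indices taken mod 6.
Σ = (37.25) + (55) + (45.5) + (56) + (20) + (42.5) = 256.25
Area = |Σ|/2 = 128.125.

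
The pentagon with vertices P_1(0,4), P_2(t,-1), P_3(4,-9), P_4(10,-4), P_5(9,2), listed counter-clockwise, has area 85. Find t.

0

The doubled signed area Σ (x_i y_{i+1} − x_{i+1} y_i) is linear in t.
With t=0 it equals 170; the coefficient of t is -13 (from the two edges through P_2).
So -13·t + 170 = 2·85 = 170 ⇒ t = 0.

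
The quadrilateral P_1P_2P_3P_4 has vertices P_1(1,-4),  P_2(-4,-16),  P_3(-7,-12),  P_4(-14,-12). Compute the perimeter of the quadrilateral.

42

|P_1P_2| = √((-5)² + (-12)²) = √169 = 13
|P_2P_3| = √((-3)² + (4)²) = √25 = 5
|P_3P_4| = √((-7)² + (0)²) = √49 = 7
|P_4P_1| = √((15)² + (8)²) = √289 = 17
Perimeter = 13 + 5 + 7 + 17 = 42.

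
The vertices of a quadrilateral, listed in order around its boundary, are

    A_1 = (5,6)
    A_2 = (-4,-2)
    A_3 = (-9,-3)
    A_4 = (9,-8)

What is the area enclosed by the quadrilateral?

Apply the shoelace (surveyor's) formula: 2A = Σ (x_i·y_{i+1} − x_{i+1}·y_i), indices taken mod 4.
Cross-terms: 14, -6, 99, 94  ⇒  Σ = 201
Area = |Σ|/2 = 100.5.

100.5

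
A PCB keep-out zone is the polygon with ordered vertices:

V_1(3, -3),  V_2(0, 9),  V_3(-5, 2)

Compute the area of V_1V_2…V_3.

Apply the shoelace (surveyor's) formula: 2A = Σ (x_i·y_{i+1} − x_{i+1}·y_i), indices taken mod 3.
V_1→V_2: (3)(9) − (0)(-3) = 27
V_2→V_3: (0)(2) − (-5)(9) = 45
V_3→V_1: (-5)(-3) − (3)(2) = 9
Σ = 81
Area = |Σ|/2 = 40.5.

40.5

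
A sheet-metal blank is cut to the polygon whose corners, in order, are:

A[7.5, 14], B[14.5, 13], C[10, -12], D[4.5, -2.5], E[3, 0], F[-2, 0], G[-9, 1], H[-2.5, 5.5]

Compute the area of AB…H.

249.125

Σ = (-105.5) + (-304) + (29) + (7.5) + (0) + (-2) + (-47) + (-76.25) = -498.25
Area = |Σ|/2 = 249.125.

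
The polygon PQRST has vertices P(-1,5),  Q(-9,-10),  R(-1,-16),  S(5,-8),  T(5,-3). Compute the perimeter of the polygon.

|PQ| = √((-8)² + (-15)²) = √289 = 17
|QR| = √((8)² + (-6)²) = √100 = 10
|RS| = √((6)² + (8)²) = √100 = 10
|ST| = √((0)² + (5)²) = √25 = 5
|TP| = √((-6)² + (8)²) = √100 = 10
Perimeter = 17 + 10 + 10 + 5 + 10 = 52.

52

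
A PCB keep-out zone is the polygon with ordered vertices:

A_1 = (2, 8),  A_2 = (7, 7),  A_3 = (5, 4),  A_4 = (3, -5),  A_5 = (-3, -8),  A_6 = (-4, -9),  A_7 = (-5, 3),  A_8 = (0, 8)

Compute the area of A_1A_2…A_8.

121.5

Σ = (-42) + (-7) + (-37) + (-39) + (-5) + (-57) + (-40) + (-16) = -243
Area = |Σ|/2 = 121.5.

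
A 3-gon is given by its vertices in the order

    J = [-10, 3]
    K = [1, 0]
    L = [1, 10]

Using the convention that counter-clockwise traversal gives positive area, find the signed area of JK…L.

Apply Gauss's area formula: 2A = Σ (x_i·y_{i+1} − x_{i+1}·y_i), indices taken mod 3.
Σ = (-3) + (10) + (103) = 110
Signed area = Σ/2 = 55 (positive ⇒ counter-clockwise traversal).

55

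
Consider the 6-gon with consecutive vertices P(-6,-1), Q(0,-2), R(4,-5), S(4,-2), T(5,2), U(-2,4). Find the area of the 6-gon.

50

Apply the surveyor's formula: 2A = Σ (x_i·y_{i+1} − x_{i+1}·y_i), indices taken mod 6.
P→Q: (-6)(-2) − (0)(-1) = 12
Q→R: (0)(-5) − (4)(-2) = 8
R→S: (4)(-2) − (4)(-5) = 12
S→T: (4)(2) − (5)(-2) = 18
T→U: (5)(4) − (-2)(2) = 24
U→P: (-2)(-1) − (-6)(4) = 26
Σ = 100
Area = |Σ|/2 = 50.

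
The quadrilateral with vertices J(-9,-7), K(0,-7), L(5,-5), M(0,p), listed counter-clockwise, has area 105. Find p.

The doubled signed area Σ (x_i y_{i+1} − x_{i+1} y_i) is linear in p.
With p=0 it equals 98; the coefficient of p is 14 (from the two edges through M).
So 14·p + 98 = 2·105 = 210 ⇒ p = 8.

8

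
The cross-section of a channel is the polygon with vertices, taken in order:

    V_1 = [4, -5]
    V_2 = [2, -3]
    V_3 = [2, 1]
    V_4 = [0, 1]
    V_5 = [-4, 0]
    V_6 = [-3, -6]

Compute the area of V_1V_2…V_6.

Apply the shoelace formula: 2A = Σ (x_i·y_{i+1} − x_{i+1}·y_i), indices taken mod 6.
Cross-terms: -2, 8, 2, 4, 24, 39  ⇒  Σ = 75
Area = |Σ|/2 = 37.5.

37.5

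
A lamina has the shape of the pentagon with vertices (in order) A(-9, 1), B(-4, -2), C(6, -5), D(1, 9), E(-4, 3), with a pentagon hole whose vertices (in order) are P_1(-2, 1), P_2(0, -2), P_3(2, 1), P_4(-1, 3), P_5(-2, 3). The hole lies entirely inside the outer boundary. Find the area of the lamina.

Outer boundary:
Apply the shoelace (surveyor's) formula: 2A = Σ (x_i·y_{i+1} − x_{i+1}·y_i), indices taken mod 5.
A→B: (-9)(-2) − (-4)(1) = 22
B→C: (-4)(-5) − (6)(-2) = 32
C→D: (6)(9) − (1)(-5) = 59
D→E: (1)(3) − (-4)(9) = 39
E→A: (-4)(1) − (-9)(3) = 23
Σ = 175
Area = |Σ|/2 = 87.5.
Hole:
Σ = (4) + (4) + (7) + (3) + (4) = 22
Area = |Σ|/2 = 11.
Net area = 87.5 − 11 = 76.5.

76.5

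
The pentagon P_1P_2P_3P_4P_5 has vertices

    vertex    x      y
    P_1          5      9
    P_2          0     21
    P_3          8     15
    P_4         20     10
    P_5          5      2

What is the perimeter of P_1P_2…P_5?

60

|P_1P_2| = √((-5)² + (12)²) = √169 = 13
|P_2P_3| = √((8)² + (-6)²) = √100 = 10
|P_3P_4| = √((12)² + (-5)²) = √169 = 13
|P_4P_5| = √((-15)² + (-8)²) = √289 = 17
|P_5P_1| = √((0)² + (7)²) = √49 = 7
Perimeter = 13 + 10 + 13 + 17 + 7 = 60.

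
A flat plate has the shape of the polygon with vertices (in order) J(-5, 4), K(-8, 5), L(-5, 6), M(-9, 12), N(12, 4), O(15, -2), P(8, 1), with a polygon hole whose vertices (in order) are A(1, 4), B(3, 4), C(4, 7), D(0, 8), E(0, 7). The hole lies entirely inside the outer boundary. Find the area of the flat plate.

98

Outer boundary:
Apply the shoelace formula: 2A = Σ (x_i·y_{i+1} − x_{i+1}·y_i), indices taken mod 7.
J→K: (-5)(5) − (-8)(4) = 7
K→L: (-8)(6) − (-5)(5) = -23
L→M: (-5)(12) − (-9)(6) = -6
M→N: (-9)(4) − (12)(12) = -180
N→O: (12)(-2) − (15)(4) = -84
O→P: (15)(1) − (8)(-2) = 31
P→J: (8)(4) − (-5)(1) = 37
Σ = -218
Area = |Σ|/2 = 109.
Hole:
Σ = (-8) + (5) + (32) + (0) + (-7) = 22
Area = |Σ|/2 = 11.
Net area = 109 − 11 = 98.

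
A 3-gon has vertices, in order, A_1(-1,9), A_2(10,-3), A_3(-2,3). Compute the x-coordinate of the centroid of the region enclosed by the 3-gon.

7/3

Apply the surveyor's formula. First the cross-terms c_i = x_i·y_{i+1} − x_{i+1}·y_i:
  -87, 24, -15  ⇒  2A = -78, A = -39.
Then Σ (x_i + x_{i+1})·c_i = -546, so x̄ = -546 / (6·(-39)) = 7/3.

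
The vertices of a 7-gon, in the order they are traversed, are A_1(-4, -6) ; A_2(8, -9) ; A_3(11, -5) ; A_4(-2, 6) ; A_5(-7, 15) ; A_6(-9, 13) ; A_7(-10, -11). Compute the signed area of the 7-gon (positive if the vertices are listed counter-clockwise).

Σ = (84) + (59) + (56) + (12) + (44) + (229) + (16) = 500
Signed area = Σ/2 = 250 (positive ⇒ counter-clockwise traversal).

250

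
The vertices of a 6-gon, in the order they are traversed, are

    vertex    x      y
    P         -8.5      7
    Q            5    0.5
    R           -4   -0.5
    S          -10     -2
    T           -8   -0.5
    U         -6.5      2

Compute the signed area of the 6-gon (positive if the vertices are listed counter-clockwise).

Apply the surveyor's formula: 2A = Σ (x_i·y_{i+1} − x_{i+1}·y_i), indices taken mod 6.
Σ = (-39.25) + (-0.5) + (3) + (-11) + (-19.25) + (-28.5) = -95.5
Signed area = Σ/2 = -47.75 (negative ⇒ clockwise traversal).

-47.75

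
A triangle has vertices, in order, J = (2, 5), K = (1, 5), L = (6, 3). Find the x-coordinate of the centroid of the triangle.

3

Apply the shoelace (surveyor's) formula. First the cross-terms c_i = x_i·y_{i+1} − x_{i+1}·y_i:
  5, -27, 24  ⇒  2A = 2, A = 1.
Then Σ (x_i + x_{i+1})·c_i = 18, so x̄ = 18 / (6·1) = 3.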